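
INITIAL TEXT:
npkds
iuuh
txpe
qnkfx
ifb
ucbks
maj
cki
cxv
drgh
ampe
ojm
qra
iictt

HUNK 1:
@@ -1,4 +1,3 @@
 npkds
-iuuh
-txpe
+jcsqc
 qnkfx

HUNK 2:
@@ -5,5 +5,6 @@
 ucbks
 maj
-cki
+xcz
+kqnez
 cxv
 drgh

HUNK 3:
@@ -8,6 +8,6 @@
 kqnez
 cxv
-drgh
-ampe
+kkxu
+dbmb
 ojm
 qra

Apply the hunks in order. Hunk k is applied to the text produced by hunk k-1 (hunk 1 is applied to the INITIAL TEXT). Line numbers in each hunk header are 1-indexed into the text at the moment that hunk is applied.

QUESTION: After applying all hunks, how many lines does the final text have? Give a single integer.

Answer: 14

Derivation:
Hunk 1: at line 1 remove [iuuh,txpe] add [jcsqc] -> 13 lines: npkds jcsqc qnkfx ifb ucbks maj cki cxv drgh ampe ojm qra iictt
Hunk 2: at line 5 remove [cki] add [xcz,kqnez] -> 14 lines: npkds jcsqc qnkfx ifb ucbks maj xcz kqnez cxv drgh ampe ojm qra iictt
Hunk 3: at line 8 remove [drgh,ampe] add [kkxu,dbmb] -> 14 lines: npkds jcsqc qnkfx ifb ucbks maj xcz kqnez cxv kkxu dbmb ojm qra iictt
Final line count: 14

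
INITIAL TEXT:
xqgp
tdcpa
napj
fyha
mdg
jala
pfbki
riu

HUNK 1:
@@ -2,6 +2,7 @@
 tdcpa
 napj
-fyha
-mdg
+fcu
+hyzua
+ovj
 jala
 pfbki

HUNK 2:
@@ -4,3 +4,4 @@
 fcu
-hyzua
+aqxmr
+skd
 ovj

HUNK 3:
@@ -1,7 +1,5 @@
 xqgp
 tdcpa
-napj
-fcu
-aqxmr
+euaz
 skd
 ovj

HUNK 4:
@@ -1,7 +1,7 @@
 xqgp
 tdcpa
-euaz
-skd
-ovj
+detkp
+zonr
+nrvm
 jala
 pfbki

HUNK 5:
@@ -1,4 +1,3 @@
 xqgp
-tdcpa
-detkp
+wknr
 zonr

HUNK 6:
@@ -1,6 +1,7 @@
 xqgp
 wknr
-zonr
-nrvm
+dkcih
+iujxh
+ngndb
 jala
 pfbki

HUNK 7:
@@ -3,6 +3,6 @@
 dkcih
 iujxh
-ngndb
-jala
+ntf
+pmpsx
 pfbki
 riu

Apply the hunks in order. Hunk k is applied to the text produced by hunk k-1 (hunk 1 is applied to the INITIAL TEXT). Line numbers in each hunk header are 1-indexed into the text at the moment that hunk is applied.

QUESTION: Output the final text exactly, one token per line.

Hunk 1: at line 2 remove [fyha,mdg] add [fcu,hyzua,ovj] -> 9 lines: xqgp tdcpa napj fcu hyzua ovj jala pfbki riu
Hunk 2: at line 4 remove [hyzua] add [aqxmr,skd] -> 10 lines: xqgp tdcpa napj fcu aqxmr skd ovj jala pfbki riu
Hunk 3: at line 1 remove [napj,fcu,aqxmr] add [euaz] -> 8 lines: xqgp tdcpa euaz skd ovj jala pfbki riu
Hunk 4: at line 1 remove [euaz,skd,ovj] add [detkp,zonr,nrvm] -> 8 lines: xqgp tdcpa detkp zonr nrvm jala pfbki riu
Hunk 5: at line 1 remove [tdcpa,detkp] add [wknr] -> 7 lines: xqgp wknr zonr nrvm jala pfbki riu
Hunk 6: at line 1 remove [zonr,nrvm] add [dkcih,iujxh,ngndb] -> 8 lines: xqgp wknr dkcih iujxh ngndb jala pfbki riu
Hunk 7: at line 3 remove [ngndb,jala] add [ntf,pmpsx] -> 8 lines: xqgp wknr dkcih iujxh ntf pmpsx pfbki riu

Answer: xqgp
wknr
dkcih
iujxh
ntf
pmpsx
pfbki
riu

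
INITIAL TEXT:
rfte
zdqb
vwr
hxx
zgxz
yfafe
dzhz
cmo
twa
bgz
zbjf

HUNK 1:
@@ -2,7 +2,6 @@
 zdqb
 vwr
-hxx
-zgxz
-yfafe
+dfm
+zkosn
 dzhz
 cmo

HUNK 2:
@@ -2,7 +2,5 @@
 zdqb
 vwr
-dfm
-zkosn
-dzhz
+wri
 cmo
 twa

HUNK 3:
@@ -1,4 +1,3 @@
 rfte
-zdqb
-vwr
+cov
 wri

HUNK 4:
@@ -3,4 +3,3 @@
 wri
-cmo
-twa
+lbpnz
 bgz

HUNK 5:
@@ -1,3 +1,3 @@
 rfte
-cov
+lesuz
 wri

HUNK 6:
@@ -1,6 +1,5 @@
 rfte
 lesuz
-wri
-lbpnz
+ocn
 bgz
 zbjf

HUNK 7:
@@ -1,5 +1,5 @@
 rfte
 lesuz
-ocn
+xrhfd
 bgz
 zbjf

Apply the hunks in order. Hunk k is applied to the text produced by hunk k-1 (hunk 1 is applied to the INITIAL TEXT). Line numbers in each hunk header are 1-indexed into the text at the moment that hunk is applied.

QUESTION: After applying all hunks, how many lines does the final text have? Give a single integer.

Hunk 1: at line 2 remove [hxx,zgxz,yfafe] add [dfm,zkosn] -> 10 lines: rfte zdqb vwr dfm zkosn dzhz cmo twa bgz zbjf
Hunk 2: at line 2 remove [dfm,zkosn,dzhz] add [wri] -> 8 lines: rfte zdqb vwr wri cmo twa bgz zbjf
Hunk 3: at line 1 remove [zdqb,vwr] add [cov] -> 7 lines: rfte cov wri cmo twa bgz zbjf
Hunk 4: at line 3 remove [cmo,twa] add [lbpnz] -> 6 lines: rfte cov wri lbpnz bgz zbjf
Hunk 5: at line 1 remove [cov] add [lesuz] -> 6 lines: rfte lesuz wri lbpnz bgz zbjf
Hunk 6: at line 1 remove [wri,lbpnz] add [ocn] -> 5 lines: rfte lesuz ocn bgz zbjf
Hunk 7: at line 1 remove [ocn] add [xrhfd] -> 5 lines: rfte lesuz xrhfd bgz zbjf
Final line count: 5

Answer: 5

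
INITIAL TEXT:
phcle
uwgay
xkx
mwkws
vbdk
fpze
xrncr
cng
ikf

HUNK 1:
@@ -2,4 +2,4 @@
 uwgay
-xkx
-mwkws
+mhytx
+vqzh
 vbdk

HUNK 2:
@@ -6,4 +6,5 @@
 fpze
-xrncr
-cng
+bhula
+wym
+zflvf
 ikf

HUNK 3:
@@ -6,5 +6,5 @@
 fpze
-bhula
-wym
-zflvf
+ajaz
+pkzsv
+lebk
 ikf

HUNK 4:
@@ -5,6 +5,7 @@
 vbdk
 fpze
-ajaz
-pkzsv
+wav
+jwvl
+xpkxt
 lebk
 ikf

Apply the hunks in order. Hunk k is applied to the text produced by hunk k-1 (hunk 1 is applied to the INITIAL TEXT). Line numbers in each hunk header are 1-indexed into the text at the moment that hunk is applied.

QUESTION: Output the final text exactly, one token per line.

Answer: phcle
uwgay
mhytx
vqzh
vbdk
fpze
wav
jwvl
xpkxt
lebk
ikf

Derivation:
Hunk 1: at line 2 remove [xkx,mwkws] add [mhytx,vqzh] -> 9 lines: phcle uwgay mhytx vqzh vbdk fpze xrncr cng ikf
Hunk 2: at line 6 remove [xrncr,cng] add [bhula,wym,zflvf] -> 10 lines: phcle uwgay mhytx vqzh vbdk fpze bhula wym zflvf ikf
Hunk 3: at line 6 remove [bhula,wym,zflvf] add [ajaz,pkzsv,lebk] -> 10 lines: phcle uwgay mhytx vqzh vbdk fpze ajaz pkzsv lebk ikf
Hunk 4: at line 5 remove [ajaz,pkzsv] add [wav,jwvl,xpkxt] -> 11 lines: phcle uwgay mhytx vqzh vbdk fpze wav jwvl xpkxt lebk ikf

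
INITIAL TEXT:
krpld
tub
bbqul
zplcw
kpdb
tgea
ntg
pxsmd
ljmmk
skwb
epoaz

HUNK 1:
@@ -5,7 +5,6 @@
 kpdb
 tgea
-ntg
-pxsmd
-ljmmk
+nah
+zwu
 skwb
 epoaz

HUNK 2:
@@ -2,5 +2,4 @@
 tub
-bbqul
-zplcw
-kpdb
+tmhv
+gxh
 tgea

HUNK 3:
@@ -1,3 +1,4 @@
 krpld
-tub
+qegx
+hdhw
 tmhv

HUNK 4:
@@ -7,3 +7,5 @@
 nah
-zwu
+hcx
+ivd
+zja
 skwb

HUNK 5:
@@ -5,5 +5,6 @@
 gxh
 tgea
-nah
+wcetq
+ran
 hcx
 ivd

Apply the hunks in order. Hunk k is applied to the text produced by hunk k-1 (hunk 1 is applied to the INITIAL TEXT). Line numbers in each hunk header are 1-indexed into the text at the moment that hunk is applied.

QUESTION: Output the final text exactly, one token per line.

Hunk 1: at line 5 remove [ntg,pxsmd,ljmmk] add [nah,zwu] -> 10 lines: krpld tub bbqul zplcw kpdb tgea nah zwu skwb epoaz
Hunk 2: at line 2 remove [bbqul,zplcw,kpdb] add [tmhv,gxh] -> 9 lines: krpld tub tmhv gxh tgea nah zwu skwb epoaz
Hunk 3: at line 1 remove [tub] add [qegx,hdhw] -> 10 lines: krpld qegx hdhw tmhv gxh tgea nah zwu skwb epoaz
Hunk 4: at line 7 remove [zwu] add [hcx,ivd,zja] -> 12 lines: krpld qegx hdhw tmhv gxh tgea nah hcx ivd zja skwb epoaz
Hunk 5: at line 5 remove [nah] add [wcetq,ran] -> 13 lines: krpld qegx hdhw tmhv gxh tgea wcetq ran hcx ivd zja skwb epoaz

Answer: krpld
qegx
hdhw
tmhv
gxh
tgea
wcetq
ran
hcx
ivd
zja
skwb
epoaz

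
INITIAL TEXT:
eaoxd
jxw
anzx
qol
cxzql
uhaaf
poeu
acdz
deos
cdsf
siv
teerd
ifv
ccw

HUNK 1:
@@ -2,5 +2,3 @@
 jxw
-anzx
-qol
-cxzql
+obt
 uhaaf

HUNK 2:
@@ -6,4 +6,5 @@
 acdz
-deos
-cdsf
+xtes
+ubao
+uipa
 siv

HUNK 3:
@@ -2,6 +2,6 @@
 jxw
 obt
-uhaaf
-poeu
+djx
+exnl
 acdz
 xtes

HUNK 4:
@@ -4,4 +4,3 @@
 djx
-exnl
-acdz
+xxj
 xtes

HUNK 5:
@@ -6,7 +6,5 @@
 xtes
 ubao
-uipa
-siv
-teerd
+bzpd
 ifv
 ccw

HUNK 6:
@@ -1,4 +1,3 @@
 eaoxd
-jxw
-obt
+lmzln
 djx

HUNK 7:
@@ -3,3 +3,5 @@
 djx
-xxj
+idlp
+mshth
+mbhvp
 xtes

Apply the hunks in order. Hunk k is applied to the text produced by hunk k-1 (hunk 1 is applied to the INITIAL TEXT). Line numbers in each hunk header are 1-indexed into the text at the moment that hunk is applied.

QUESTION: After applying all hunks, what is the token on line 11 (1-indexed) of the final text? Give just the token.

Hunk 1: at line 2 remove [anzx,qol,cxzql] add [obt] -> 12 lines: eaoxd jxw obt uhaaf poeu acdz deos cdsf siv teerd ifv ccw
Hunk 2: at line 6 remove [deos,cdsf] add [xtes,ubao,uipa] -> 13 lines: eaoxd jxw obt uhaaf poeu acdz xtes ubao uipa siv teerd ifv ccw
Hunk 3: at line 2 remove [uhaaf,poeu] add [djx,exnl] -> 13 lines: eaoxd jxw obt djx exnl acdz xtes ubao uipa siv teerd ifv ccw
Hunk 4: at line 4 remove [exnl,acdz] add [xxj] -> 12 lines: eaoxd jxw obt djx xxj xtes ubao uipa siv teerd ifv ccw
Hunk 5: at line 6 remove [uipa,siv,teerd] add [bzpd] -> 10 lines: eaoxd jxw obt djx xxj xtes ubao bzpd ifv ccw
Hunk 6: at line 1 remove [jxw,obt] add [lmzln] -> 9 lines: eaoxd lmzln djx xxj xtes ubao bzpd ifv ccw
Hunk 7: at line 3 remove [xxj] add [idlp,mshth,mbhvp] -> 11 lines: eaoxd lmzln djx idlp mshth mbhvp xtes ubao bzpd ifv ccw
Final line 11: ccw

Answer: ccw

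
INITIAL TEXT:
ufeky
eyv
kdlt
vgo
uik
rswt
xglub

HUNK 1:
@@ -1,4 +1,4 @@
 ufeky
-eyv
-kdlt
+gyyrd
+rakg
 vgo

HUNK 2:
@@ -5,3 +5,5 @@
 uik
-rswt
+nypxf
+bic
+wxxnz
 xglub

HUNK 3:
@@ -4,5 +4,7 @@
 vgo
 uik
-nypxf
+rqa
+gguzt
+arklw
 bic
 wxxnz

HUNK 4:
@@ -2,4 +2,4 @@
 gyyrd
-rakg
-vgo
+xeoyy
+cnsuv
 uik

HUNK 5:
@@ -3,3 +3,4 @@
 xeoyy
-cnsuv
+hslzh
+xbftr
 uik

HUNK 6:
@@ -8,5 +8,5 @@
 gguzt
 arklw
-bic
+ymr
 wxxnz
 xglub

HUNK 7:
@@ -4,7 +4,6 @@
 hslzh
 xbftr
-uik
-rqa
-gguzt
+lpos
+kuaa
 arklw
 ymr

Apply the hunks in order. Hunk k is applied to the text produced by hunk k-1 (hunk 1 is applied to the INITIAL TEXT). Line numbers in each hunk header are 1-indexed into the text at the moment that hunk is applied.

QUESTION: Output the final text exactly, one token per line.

Answer: ufeky
gyyrd
xeoyy
hslzh
xbftr
lpos
kuaa
arklw
ymr
wxxnz
xglub

Derivation:
Hunk 1: at line 1 remove [eyv,kdlt] add [gyyrd,rakg] -> 7 lines: ufeky gyyrd rakg vgo uik rswt xglub
Hunk 2: at line 5 remove [rswt] add [nypxf,bic,wxxnz] -> 9 lines: ufeky gyyrd rakg vgo uik nypxf bic wxxnz xglub
Hunk 3: at line 4 remove [nypxf] add [rqa,gguzt,arklw] -> 11 lines: ufeky gyyrd rakg vgo uik rqa gguzt arklw bic wxxnz xglub
Hunk 4: at line 2 remove [rakg,vgo] add [xeoyy,cnsuv] -> 11 lines: ufeky gyyrd xeoyy cnsuv uik rqa gguzt arklw bic wxxnz xglub
Hunk 5: at line 3 remove [cnsuv] add [hslzh,xbftr] -> 12 lines: ufeky gyyrd xeoyy hslzh xbftr uik rqa gguzt arklw bic wxxnz xglub
Hunk 6: at line 8 remove [bic] add [ymr] -> 12 lines: ufeky gyyrd xeoyy hslzh xbftr uik rqa gguzt arklw ymr wxxnz xglub
Hunk 7: at line 4 remove [uik,rqa,gguzt] add [lpos,kuaa] -> 11 lines: ufeky gyyrd xeoyy hslzh xbftr lpos kuaa arklw ymr wxxnz xglub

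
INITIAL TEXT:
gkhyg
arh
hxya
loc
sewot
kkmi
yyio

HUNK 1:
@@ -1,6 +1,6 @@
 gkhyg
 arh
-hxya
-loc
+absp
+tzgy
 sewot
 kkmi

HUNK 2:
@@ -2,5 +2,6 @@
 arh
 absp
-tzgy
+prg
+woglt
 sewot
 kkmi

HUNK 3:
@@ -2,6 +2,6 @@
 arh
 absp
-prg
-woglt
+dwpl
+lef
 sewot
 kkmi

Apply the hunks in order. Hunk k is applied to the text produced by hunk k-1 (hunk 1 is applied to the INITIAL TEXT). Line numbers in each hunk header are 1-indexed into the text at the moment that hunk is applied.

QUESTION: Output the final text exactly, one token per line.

Answer: gkhyg
arh
absp
dwpl
lef
sewot
kkmi
yyio

Derivation:
Hunk 1: at line 1 remove [hxya,loc] add [absp,tzgy] -> 7 lines: gkhyg arh absp tzgy sewot kkmi yyio
Hunk 2: at line 2 remove [tzgy] add [prg,woglt] -> 8 lines: gkhyg arh absp prg woglt sewot kkmi yyio
Hunk 3: at line 2 remove [prg,woglt] add [dwpl,lef] -> 8 lines: gkhyg arh absp dwpl lef sewot kkmi yyio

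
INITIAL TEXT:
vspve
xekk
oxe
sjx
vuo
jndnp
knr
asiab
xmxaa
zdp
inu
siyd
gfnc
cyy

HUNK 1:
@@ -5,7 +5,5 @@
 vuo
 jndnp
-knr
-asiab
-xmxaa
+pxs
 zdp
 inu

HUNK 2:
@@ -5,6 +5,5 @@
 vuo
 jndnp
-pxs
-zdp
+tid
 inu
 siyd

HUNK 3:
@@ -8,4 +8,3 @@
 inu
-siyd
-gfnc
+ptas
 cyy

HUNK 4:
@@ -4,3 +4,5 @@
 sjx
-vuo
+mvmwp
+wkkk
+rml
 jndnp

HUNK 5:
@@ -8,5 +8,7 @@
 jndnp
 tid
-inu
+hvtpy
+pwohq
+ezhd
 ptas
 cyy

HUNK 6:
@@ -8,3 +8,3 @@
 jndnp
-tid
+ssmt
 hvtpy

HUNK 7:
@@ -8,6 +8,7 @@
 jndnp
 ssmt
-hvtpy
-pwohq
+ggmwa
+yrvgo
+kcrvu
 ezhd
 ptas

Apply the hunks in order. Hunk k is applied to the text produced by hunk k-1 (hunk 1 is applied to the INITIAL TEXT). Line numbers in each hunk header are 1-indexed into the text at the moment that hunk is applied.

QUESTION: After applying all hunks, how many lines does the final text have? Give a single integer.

Answer: 15

Derivation:
Hunk 1: at line 5 remove [knr,asiab,xmxaa] add [pxs] -> 12 lines: vspve xekk oxe sjx vuo jndnp pxs zdp inu siyd gfnc cyy
Hunk 2: at line 5 remove [pxs,zdp] add [tid] -> 11 lines: vspve xekk oxe sjx vuo jndnp tid inu siyd gfnc cyy
Hunk 3: at line 8 remove [siyd,gfnc] add [ptas] -> 10 lines: vspve xekk oxe sjx vuo jndnp tid inu ptas cyy
Hunk 4: at line 4 remove [vuo] add [mvmwp,wkkk,rml] -> 12 lines: vspve xekk oxe sjx mvmwp wkkk rml jndnp tid inu ptas cyy
Hunk 5: at line 8 remove [inu] add [hvtpy,pwohq,ezhd] -> 14 lines: vspve xekk oxe sjx mvmwp wkkk rml jndnp tid hvtpy pwohq ezhd ptas cyy
Hunk 6: at line 8 remove [tid] add [ssmt] -> 14 lines: vspve xekk oxe sjx mvmwp wkkk rml jndnp ssmt hvtpy pwohq ezhd ptas cyy
Hunk 7: at line 8 remove [hvtpy,pwohq] add [ggmwa,yrvgo,kcrvu] -> 15 lines: vspve xekk oxe sjx mvmwp wkkk rml jndnp ssmt ggmwa yrvgo kcrvu ezhd ptas cyy
Final line count: 15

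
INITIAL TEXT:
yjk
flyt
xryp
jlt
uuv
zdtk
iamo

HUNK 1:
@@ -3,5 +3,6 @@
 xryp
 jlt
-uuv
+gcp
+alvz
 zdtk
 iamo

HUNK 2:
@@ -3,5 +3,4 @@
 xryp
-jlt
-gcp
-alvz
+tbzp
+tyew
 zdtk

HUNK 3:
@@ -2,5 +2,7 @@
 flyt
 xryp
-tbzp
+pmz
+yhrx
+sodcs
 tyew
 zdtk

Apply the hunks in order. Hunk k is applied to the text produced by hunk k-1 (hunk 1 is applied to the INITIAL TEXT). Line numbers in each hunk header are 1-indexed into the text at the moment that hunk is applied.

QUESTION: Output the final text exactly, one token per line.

Hunk 1: at line 3 remove [uuv] add [gcp,alvz] -> 8 lines: yjk flyt xryp jlt gcp alvz zdtk iamo
Hunk 2: at line 3 remove [jlt,gcp,alvz] add [tbzp,tyew] -> 7 lines: yjk flyt xryp tbzp tyew zdtk iamo
Hunk 3: at line 2 remove [tbzp] add [pmz,yhrx,sodcs] -> 9 lines: yjk flyt xryp pmz yhrx sodcs tyew zdtk iamo

Answer: yjk
flyt
xryp
pmz
yhrx
sodcs
tyew
zdtk
iamo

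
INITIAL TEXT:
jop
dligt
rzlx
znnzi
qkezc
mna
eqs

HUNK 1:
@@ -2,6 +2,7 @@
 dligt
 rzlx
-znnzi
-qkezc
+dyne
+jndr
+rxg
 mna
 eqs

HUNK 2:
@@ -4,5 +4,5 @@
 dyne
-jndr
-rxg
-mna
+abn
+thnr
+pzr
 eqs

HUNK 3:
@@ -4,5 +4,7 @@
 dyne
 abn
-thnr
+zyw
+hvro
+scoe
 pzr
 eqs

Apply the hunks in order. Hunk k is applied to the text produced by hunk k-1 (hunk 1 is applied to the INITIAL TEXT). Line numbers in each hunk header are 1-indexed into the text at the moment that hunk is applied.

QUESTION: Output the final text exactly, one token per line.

Hunk 1: at line 2 remove [znnzi,qkezc] add [dyne,jndr,rxg] -> 8 lines: jop dligt rzlx dyne jndr rxg mna eqs
Hunk 2: at line 4 remove [jndr,rxg,mna] add [abn,thnr,pzr] -> 8 lines: jop dligt rzlx dyne abn thnr pzr eqs
Hunk 3: at line 4 remove [thnr] add [zyw,hvro,scoe] -> 10 lines: jop dligt rzlx dyne abn zyw hvro scoe pzr eqs

Answer: jop
dligt
rzlx
dyne
abn
zyw
hvro
scoe
pzr
eqs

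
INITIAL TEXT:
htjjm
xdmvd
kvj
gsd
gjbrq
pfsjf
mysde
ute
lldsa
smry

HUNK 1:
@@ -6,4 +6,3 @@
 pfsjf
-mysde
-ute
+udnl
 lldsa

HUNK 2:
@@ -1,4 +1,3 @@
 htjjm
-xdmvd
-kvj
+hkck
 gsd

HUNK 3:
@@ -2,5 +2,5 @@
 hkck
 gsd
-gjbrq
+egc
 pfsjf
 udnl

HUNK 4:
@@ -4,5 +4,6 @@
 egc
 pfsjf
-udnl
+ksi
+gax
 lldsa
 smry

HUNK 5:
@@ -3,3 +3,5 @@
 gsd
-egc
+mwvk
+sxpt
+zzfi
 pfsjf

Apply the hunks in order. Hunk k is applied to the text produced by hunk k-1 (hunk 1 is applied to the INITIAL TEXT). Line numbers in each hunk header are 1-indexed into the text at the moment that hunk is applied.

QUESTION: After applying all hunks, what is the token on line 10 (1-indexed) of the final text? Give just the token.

Answer: lldsa

Derivation:
Hunk 1: at line 6 remove [mysde,ute] add [udnl] -> 9 lines: htjjm xdmvd kvj gsd gjbrq pfsjf udnl lldsa smry
Hunk 2: at line 1 remove [xdmvd,kvj] add [hkck] -> 8 lines: htjjm hkck gsd gjbrq pfsjf udnl lldsa smry
Hunk 3: at line 2 remove [gjbrq] add [egc] -> 8 lines: htjjm hkck gsd egc pfsjf udnl lldsa smry
Hunk 4: at line 4 remove [udnl] add [ksi,gax] -> 9 lines: htjjm hkck gsd egc pfsjf ksi gax lldsa smry
Hunk 5: at line 3 remove [egc] add [mwvk,sxpt,zzfi] -> 11 lines: htjjm hkck gsd mwvk sxpt zzfi pfsjf ksi gax lldsa smry
Final line 10: lldsa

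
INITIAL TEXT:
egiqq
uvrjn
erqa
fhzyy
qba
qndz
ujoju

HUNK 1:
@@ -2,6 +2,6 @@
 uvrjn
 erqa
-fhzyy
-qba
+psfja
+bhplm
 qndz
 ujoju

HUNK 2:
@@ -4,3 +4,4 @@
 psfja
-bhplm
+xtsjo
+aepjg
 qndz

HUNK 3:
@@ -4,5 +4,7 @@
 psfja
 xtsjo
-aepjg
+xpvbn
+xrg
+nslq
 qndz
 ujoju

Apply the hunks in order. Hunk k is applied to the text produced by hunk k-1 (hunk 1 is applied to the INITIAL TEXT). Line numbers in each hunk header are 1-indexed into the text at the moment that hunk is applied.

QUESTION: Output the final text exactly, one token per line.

Answer: egiqq
uvrjn
erqa
psfja
xtsjo
xpvbn
xrg
nslq
qndz
ujoju

Derivation:
Hunk 1: at line 2 remove [fhzyy,qba] add [psfja,bhplm] -> 7 lines: egiqq uvrjn erqa psfja bhplm qndz ujoju
Hunk 2: at line 4 remove [bhplm] add [xtsjo,aepjg] -> 8 lines: egiqq uvrjn erqa psfja xtsjo aepjg qndz ujoju
Hunk 3: at line 4 remove [aepjg] add [xpvbn,xrg,nslq] -> 10 lines: egiqq uvrjn erqa psfja xtsjo xpvbn xrg nslq qndz ujoju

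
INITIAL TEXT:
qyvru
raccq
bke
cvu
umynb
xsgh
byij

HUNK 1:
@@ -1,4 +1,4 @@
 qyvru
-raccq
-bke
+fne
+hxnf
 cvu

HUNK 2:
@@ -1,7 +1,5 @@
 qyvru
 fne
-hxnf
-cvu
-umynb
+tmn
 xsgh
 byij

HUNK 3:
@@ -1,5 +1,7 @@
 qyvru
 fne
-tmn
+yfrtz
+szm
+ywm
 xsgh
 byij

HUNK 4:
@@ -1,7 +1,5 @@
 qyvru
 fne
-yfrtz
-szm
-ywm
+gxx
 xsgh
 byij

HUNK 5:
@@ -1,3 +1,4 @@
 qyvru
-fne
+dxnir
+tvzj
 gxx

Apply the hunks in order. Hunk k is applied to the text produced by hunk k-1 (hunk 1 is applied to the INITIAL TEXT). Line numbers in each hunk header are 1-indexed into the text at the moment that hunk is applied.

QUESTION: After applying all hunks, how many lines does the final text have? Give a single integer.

Hunk 1: at line 1 remove [raccq,bke] add [fne,hxnf] -> 7 lines: qyvru fne hxnf cvu umynb xsgh byij
Hunk 2: at line 1 remove [hxnf,cvu,umynb] add [tmn] -> 5 lines: qyvru fne tmn xsgh byij
Hunk 3: at line 1 remove [tmn] add [yfrtz,szm,ywm] -> 7 lines: qyvru fne yfrtz szm ywm xsgh byij
Hunk 4: at line 1 remove [yfrtz,szm,ywm] add [gxx] -> 5 lines: qyvru fne gxx xsgh byij
Hunk 5: at line 1 remove [fne] add [dxnir,tvzj] -> 6 lines: qyvru dxnir tvzj gxx xsgh byij
Final line count: 6

Answer: 6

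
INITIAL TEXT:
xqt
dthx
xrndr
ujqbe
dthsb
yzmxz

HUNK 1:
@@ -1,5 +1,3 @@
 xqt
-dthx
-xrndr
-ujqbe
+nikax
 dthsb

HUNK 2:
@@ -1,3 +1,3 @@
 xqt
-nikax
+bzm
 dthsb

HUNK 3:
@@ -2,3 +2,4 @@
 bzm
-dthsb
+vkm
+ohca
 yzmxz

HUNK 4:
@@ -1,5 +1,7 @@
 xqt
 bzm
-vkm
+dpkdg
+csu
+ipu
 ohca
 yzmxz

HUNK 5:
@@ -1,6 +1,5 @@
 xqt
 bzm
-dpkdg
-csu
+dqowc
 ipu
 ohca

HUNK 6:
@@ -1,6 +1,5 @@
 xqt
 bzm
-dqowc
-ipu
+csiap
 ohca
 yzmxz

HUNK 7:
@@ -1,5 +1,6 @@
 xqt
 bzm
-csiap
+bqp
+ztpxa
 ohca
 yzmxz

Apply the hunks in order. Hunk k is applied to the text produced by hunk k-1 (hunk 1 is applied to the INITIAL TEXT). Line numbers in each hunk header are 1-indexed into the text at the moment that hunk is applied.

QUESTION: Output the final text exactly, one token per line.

Hunk 1: at line 1 remove [dthx,xrndr,ujqbe] add [nikax] -> 4 lines: xqt nikax dthsb yzmxz
Hunk 2: at line 1 remove [nikax] add [bzm] -> 4 lines: xqt bzm dthsb yzmxz
Hunk 3: at line 2 remove [dthsb] add [vkm,ohca] -> 5 lines: xqt bzm vkm ohca yzmxz
Hunk 4: at line 1 remove [vkm] add [dpkdg,csu,ipu] -> 7 lines: xqt bzm dpkdg csu ipu ohca yzmxz
Hunk 5: at line 1 remove [dpkdg,csu] add [dqowc] -> 6 lines: xqt bzm dqowc ipu ohca yzmxz
Hunk 6: at line 1 remove [dqowc,ipu] add [csiap] -> 5 lines: xqt bzm csiap ohca yzmxz
Hunk 7: at line 1 remove [csiap] add [bqp,ztpxa] -> 6 lines: xqt bzm bqp ztpxa ohca yzmxz

Answer: xqt
bzm
bqp
ztpxa
ohca
yzmxz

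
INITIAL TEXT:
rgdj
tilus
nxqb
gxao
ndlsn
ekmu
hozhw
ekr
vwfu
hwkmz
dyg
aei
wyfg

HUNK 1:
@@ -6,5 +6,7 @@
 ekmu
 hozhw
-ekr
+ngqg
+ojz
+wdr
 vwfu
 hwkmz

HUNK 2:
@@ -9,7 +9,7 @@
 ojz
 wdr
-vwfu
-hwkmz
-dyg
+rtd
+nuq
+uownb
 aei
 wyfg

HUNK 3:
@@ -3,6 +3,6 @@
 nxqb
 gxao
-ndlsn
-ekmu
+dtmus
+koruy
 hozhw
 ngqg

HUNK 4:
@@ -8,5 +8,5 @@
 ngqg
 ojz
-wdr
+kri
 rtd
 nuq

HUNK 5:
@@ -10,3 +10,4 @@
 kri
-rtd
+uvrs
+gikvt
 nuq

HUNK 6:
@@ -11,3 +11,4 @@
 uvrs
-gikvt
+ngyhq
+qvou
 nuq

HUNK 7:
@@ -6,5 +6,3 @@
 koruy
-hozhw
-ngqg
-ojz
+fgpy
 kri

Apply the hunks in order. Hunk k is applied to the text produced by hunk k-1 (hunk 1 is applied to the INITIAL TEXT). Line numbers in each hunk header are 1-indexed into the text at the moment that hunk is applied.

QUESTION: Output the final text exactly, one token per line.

Hunk 1: at line 6 remove [ekr] add [ngqg,ojz,wdr] -> 15 lines: rgdj tilus nxqb gxao ndlsn ekmu hozhw ngqg ojz wdr vwfu hwkmz dyg aei wyfg
Hunk 2: at line 9 remove [vwfu,hwkmz,dyg] add [rtd,nuq,uownb] -> 15 lines: rgdj tilus nxqb gxao ndlsn ekmu hozhw ngqg ojz wdr rtd nuq uownb aei wyfg
Hunk 3: at line 3 remove [ndlsn,ekmu] add [dtmus,koruy] -> 15 lines: rgdj tilus nxqb gxao dtmus koruy hozhw ngqg ojz wdr rtd nuq uownb aei wyfg
Hunk 4: at line 8 remove [wdr] add [kri] -> 15 lines: rgdj tilus nxqb gxao dtmus koruy hozhw ngqg ojz kri rtd nuq uownb aei wyfg
Hunk 5: at line 10 remove [rtd] add [uvrs,gikvt] -> 16 lines: rgdj tilus nxqb gxao dtmus koruy hozhw ngqg ojz kri uvrs gikvt nuq uownb aei wyfg
Hunk 6: at line 11 remove [gikvt] add [ngyhq,qvou] -> 17 lines: rgdj tilus nxqb gxao dtmus koruy hozhw ngqg ojz kri uvrs ngyhq qvou nuq uownb aei wyfg
Hunk 7: at line 6 remove [hozhw,ngqg,ojz] add [fgpy] -> 15 lines: rgdj tilus nxqb gxao dtmus koruy fgpy kri uvrs ngyhq qvou nuq uownb aei wyfg

Answer: rgdj
tilus
nxqb
gxao
dtmus
koruy
fgpy
kri
uvrs
ngyhq
qvou
nuq
uownb
aei
wyfg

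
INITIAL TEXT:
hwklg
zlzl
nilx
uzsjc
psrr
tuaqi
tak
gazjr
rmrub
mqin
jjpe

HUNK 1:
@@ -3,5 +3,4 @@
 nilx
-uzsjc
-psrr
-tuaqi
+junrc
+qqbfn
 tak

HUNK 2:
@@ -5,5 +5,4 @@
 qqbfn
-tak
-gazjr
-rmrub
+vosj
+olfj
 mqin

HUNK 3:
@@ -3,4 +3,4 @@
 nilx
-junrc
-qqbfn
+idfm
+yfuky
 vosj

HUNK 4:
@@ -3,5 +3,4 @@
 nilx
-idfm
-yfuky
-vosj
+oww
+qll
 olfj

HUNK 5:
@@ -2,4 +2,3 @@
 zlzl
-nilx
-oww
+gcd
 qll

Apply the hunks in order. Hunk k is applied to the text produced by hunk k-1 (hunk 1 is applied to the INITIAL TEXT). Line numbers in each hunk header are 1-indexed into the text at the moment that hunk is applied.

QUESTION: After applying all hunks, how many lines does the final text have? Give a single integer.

Hunk 1: at line 3 remove [uzsjc,psrr,tuaqi] add [junrc,qqbfn] -> 10 lines: hwklg zlzl nilx junrc qqbfn tak gazjr rmrub mqin jjpe
Hunk 2: at line 5 remove [tak,gazjr,rmrub] add [vosj,olfj] -> 9 lines: hwklg zlzl nilx junrc qqbfn vosj olfj mqin jjpe
Hunk 3: at line 3 remove [junrc,qqbfn] add [idfm,yfuky] -> 9 lines: hwklg zlzl nilx idfm yfuky vosj olfj mqin jjpe
Hunk 4: at line 3 remove [idfm,yfuky,vosj] add [oww,qll] -> 8 lines: hwklg zlzl nilx oww qll olfj mqin jjpe
Hunk 5: at line 2 remove [nilx,oww] add [gcd] -> 7 lines: hwklg zlzl gcd qll olfj mqin jjpe
Final line count: 7

Answer: 7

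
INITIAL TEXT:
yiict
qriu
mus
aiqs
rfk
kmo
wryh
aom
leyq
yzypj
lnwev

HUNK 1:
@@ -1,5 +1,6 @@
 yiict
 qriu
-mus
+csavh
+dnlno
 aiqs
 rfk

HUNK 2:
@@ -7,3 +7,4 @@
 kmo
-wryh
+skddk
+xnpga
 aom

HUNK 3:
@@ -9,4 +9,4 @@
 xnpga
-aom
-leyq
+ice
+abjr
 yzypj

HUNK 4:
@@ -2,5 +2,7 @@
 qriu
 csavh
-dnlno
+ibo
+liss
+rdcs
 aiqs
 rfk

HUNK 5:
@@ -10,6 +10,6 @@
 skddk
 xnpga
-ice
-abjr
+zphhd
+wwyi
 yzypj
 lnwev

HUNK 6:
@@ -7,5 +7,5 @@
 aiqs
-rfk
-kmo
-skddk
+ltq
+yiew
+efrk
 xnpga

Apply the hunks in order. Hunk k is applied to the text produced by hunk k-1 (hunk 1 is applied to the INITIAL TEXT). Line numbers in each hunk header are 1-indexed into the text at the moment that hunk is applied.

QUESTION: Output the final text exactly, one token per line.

Answer: yiict
qriu
csavh
ibo
liss
rdcs
aiqs
ltq
yiew
efrk
xnpga
zphhd
wwyi
yzypj
lnwev

Derivation:
Hunk 1: at line 1 remove [mus] add [csavh,dnlno] -> 12 lines: yiict qriu csavh dnlno aiqs rfk kmo wryh aom leyq yzypj lnwev
Hunk 2: at line 7 remove [wryh] add [skddk,xnpga] -> 13 lines: yiict qriu csavh dnlno aiqs rfk kmo skddk xnpga aom leyq yzypj lnwev
Hunk 3: at line 9 remove [aom,leyq] add [ice,abjr] -> 13 lines: yiict qriu csavh dnlno aiqs rfk kmo skddk xnpga ice abjr yzypj lnwev
Hunk 4: at line 2 remove [dnlno] add [ibo,liss,rdcs] -> 15 lines: yiict qriu csavh ibo liss rdcs aiqs rfk kmo skddk xnpga ice abjr yzypj lnwev
Hunk 5: at line 10 remove [ice,abjr] add [zphhd,wwyi] -> 15 lines: yiict qriu csavh ibo liss rdcs aiqs rfk kmo skddk xnpga zphhd wwyi yzypj lnwev
Hunk 6: at line 7 remove [rfk,kmo,skddk] add [ltq,yiew,efrk] -> 15 lines: yiict qriu csavh ibo liss rdcs aiqs ltq yiew efrk xnpga zphhd wwyi yzypj lnwev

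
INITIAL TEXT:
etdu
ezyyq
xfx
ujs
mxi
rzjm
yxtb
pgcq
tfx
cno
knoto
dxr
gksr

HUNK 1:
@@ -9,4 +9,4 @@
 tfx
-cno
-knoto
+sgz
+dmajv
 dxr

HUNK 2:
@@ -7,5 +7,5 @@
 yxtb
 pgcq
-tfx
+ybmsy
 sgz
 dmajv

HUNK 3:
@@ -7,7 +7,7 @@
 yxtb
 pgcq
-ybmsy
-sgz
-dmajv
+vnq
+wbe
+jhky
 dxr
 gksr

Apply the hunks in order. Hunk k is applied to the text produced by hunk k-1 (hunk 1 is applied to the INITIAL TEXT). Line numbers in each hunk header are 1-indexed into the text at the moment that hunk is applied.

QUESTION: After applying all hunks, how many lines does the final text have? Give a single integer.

Answer: 13

Derivation:
Hunk 1: at line 9 remove [cno,knoto] add [sgz,dmajv] -> 13 lines: etdu ezyyq xfx ujs mxi rzjm yxtb pgcq tfx sgz dmajv dxr gksr
Hunk 2: at line 7 remove [tfx] add [ybmsy] -> 13 lines: etdu ezyyq xfx ujs mxi rzjm yxtb pgcq ybmsy sgz dmajv dxr gksr
Hunk 3: at line 7 remove [ybmsy,sgz,dmajv] add [vnq,wbe,jhky] -> 13 lines: etdu ezyyq xfx ujs mxi rzjm yxtb pgcq vnq wbe jhky dxr gksr
Final line count: 13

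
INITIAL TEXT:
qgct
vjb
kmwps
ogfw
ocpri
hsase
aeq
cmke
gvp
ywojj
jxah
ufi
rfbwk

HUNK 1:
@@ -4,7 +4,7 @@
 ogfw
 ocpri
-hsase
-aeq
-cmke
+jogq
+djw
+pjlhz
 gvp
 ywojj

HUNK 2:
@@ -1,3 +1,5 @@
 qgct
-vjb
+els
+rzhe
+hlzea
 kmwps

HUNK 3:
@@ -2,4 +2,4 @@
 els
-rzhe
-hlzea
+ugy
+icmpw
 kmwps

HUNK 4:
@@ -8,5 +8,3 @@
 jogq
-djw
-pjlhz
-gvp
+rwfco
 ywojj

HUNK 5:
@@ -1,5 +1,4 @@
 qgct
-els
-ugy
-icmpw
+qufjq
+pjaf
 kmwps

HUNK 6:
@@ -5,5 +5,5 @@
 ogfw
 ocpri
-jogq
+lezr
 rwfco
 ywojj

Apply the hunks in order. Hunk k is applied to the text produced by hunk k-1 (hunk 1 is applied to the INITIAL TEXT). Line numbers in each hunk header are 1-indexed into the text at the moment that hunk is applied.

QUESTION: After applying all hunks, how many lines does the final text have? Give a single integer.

Answer: 12

Derivation:
Hunk 1: at line 4 remove [hsase,aeq,cmke] add [jogq,djw,pjlhz] -> 13 lines: qgct vjb kmwps ogfw ocpri jogq djw pjlhz gvp ywojj jxah ufi rfbwk
Hunk 2: at line 1 remove [vjb] add [els,rzhe,hlzea] -> 15 lines: qgct els rzhe hlzea kmwps ogfw ocpri jogq djw pjlhz gvp ywojj jxah ufi rfbwk
Hunk 3: at line 2 remove [rzhe,hlzea] add [ugy,icmpw] -> 15 lines: qgct els ugy icmpw kmwps ogfw ocpri jogq djw pjlhz gvp ywojj jxah ufi rfbwk
Hunk 4: at line 8 remove [djw,pjlhz,gvp] add [rwfco] -> 13 lines: qgct els ugy icmpw kmwps ogfw ocpri jogq rwfco ywojj jxah ufi rfbwk
Hunk 5: at line 1 remove [els,ugy,icmpw] add [qufjq,pjaf] -> 12 lines: qgct qufjq pjaf kmwps ogfw ocpri jogq rwfco ywojj jxah ufi rfbwk
Hunk 6: at line 5 remove [jogq] add [lezr] -> 12 lines: qgct qufjq pjaf kmwps ogfw ocpri lezr rwfco ywojj jxah ufi rfbwk
Final line count: 12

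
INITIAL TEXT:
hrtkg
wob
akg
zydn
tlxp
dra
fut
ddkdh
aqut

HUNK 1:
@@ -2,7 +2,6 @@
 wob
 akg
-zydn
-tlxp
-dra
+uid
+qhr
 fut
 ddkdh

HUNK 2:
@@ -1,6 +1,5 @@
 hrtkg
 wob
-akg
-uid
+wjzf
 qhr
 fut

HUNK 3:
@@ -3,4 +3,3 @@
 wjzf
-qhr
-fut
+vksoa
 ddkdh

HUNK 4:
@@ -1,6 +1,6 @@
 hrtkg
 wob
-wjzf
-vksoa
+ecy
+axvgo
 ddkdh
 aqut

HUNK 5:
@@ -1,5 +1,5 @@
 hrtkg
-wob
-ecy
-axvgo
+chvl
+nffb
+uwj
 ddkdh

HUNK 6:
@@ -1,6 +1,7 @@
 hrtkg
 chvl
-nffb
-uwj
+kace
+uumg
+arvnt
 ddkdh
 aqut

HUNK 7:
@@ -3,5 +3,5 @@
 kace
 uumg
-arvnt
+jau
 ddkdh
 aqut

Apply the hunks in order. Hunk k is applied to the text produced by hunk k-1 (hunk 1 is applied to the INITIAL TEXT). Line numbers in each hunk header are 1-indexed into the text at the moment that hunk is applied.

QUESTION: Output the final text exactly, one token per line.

Hunk 1: at line 2 remove [zydn,tlxp,dra] add [uid,qhr] -> 8 lines: hrtkg wob akg uid qhr fut ddkdh aqut
Hunk 2: at line 1 remove [akg,uid] add [wjzf] -> 7 lines: hrtkg wob wjzf qhr fut ddkdh aqut
Hunk 3: at line 3 remove [qhr,fut] add [vksoa] -> 6 lines: hrtkg wob wjzf vksoa ddkdh aqut
Hunk 4: at line 1 remove [wjzf,vksoa] add [ecy,axvgo] -> 6 lines: hrtkg wob ecy axvgo ddkdh aqut
Hunk 5: at line 1 remove [wob,ecy,axvgo] add [chvl,nffb,uwj] -> 6 lines: hrtkg chvl nffb uwj ddkdh aqut
Hunk 6: at line 1 remove [nffb,uwj] add [kace,uumg,arvnt] -> 7 lines: hrtkg chvl kace uumg arvnt ddkdh aqut
Hunk 7: at line 3 remove [arvnt] add [jau] -> 7 lines: hrtkg chvl kace uumg jau ddkdh aqut

Answer: hrtkg
chvl
kace
uumg
jau
ddkdh
aqut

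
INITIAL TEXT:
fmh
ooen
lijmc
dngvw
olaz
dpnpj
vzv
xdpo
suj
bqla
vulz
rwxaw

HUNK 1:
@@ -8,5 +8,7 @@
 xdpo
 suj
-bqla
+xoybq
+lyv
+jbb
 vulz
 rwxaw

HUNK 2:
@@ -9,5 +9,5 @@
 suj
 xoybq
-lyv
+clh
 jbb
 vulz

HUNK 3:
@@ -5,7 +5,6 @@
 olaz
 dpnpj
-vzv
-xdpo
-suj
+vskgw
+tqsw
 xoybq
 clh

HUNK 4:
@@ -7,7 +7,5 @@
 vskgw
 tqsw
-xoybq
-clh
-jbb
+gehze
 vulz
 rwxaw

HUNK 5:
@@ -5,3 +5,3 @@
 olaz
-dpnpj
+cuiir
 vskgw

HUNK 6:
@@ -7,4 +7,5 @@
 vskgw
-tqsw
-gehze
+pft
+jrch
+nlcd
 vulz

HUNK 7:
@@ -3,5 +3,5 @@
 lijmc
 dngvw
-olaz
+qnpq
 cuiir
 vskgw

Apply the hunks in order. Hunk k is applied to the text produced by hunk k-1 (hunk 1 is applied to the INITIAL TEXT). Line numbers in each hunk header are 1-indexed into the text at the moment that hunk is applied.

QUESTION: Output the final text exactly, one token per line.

Hunk 1: at line 8 remove [bqla] add [xoybq,lyv,jbb] -> 14 lines: fmh ooen lijmc dngvw olaz dpnpj vzv xdpo suj xoybq lyv jbb vulz rwxaw
Hunk 2: at line 9 remove [lyv] add [clh] -> 14 lines: fmh ooen lijmc dngvw olaz dpnpj vzv xdpo suj xoybq clh jbb vulz rwxaw
Hunk 3: at line 5 remove [vzv,xdpo,suj] add [vskgw,tqsw] -> 13 lines: fmh ooen lijmc dngvw olaz dpnpj vskgw tqsw xoybq clh jbb vulz rwxaw
Hunk 4: at line 7 remove [xoybq,clh,jbb] add [gehze] -> 11 lines: fmh ooen lijmc dngvw olaz dpnpj vskgw tqsw gehze vulz rwxaw
Hunk 5: at line 5 remove [dpnpj] add [cuiir] -> 11 lines: fmh ooen lijmc dngvw olaz cuiir vskgw tqsw gehze vulz rwxaw
Hunk 6: at line 7 remove [tqsw,gehze] add [pft,jrch,nlcd] -> 12 lines: fmh ooen lijmc dngvw olaz cuiir vskgw pft jrch nlcd vulz rwxaw
Hunk 7: at line 3 remove [olaz] add [qnpq] -> 12 lines: fmh ooen lijmc dngvw qnpq cuiir vskgw pft jrch nlcd vulz rwxaw

Answer: fmh
ooen
lijmc
dngvw
qnpq
cuiir
vskgw
pft
jrch
nlcd
vulz
rwxaw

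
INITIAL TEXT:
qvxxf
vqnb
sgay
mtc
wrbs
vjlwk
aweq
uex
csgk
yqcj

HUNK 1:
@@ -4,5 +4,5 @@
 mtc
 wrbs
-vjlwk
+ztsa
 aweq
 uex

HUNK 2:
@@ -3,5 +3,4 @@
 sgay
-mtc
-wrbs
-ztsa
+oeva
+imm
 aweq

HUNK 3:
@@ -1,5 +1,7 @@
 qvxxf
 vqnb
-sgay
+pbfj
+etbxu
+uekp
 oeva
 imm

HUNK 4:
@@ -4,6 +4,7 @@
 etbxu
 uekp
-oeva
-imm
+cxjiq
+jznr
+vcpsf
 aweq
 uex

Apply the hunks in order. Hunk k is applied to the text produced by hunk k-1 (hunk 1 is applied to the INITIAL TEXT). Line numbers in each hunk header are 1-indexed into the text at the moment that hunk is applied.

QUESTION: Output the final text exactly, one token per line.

Answer: qvxxf
vqnb
pbfj
etbxu
uekp
cxjiq
jznr
vcpsf
aweq
uex
csgk
yqcj

Derivation:
Hunk 1: at line 4 remove [vjlwk] add [ztsa] -> 10 lines: qvxxf vqnb sgay mtc wrbs ztsa aweq uex csgk yqcj
Hunk 2: at line 3 remove [mtc,wrbs,ztsa] add [oeva,imm] -> 9 lines: qvxxf vqnb sgay oeva imm aweq uex csgk yqcj
Hunk 3: at line 1 remove [sgay] add [pbfj,etbxu,uekp] -> 11 lines: qvxxf vqnb pbfj etbxu uekp oeva imm aweq uex csgk yqcj
Hunk 4: at line 4 remove [oeva,imm] add [cxjiq,jznr,vcpsf] -> 12 lines: qvxxf vqnb pbfj etbxu uekp cxjiq jznr vcpsf aweq uex csgk yqcj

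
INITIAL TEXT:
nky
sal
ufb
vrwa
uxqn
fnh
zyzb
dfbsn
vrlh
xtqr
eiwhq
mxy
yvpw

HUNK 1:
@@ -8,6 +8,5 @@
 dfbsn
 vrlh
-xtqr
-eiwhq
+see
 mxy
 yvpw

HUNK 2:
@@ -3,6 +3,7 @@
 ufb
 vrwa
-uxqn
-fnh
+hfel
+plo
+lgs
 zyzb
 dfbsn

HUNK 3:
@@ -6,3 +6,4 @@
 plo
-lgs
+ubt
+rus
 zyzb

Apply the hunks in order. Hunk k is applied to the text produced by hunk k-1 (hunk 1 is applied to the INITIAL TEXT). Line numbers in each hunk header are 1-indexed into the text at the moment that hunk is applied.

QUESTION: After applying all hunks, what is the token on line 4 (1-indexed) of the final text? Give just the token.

Answer: vrwa

Derivation:
Hunk 1: at line 8 remove [xtqr,eiwhq] add [see] -> 12 lines: nky sal ufb vrwa uxqn fnh zyzb dfbsn vrlh see mxy yvpw
Hunk 2: at line 3 remove [uxqn,fnh] add [hfel,plo,lgs] -> 13 lines: nky sal ufb vrwa hfel plo lgs zyzb dfbsn vrlh see mxy yvpw
Hunk 3: at line 6 remove [lgs] add [ubt,rus] -> 14 lines: nky sal ufb vrwa hfel plo ubt rus zyzb dfbsn vrlh see mxy yvpw
Final line 4: vrwa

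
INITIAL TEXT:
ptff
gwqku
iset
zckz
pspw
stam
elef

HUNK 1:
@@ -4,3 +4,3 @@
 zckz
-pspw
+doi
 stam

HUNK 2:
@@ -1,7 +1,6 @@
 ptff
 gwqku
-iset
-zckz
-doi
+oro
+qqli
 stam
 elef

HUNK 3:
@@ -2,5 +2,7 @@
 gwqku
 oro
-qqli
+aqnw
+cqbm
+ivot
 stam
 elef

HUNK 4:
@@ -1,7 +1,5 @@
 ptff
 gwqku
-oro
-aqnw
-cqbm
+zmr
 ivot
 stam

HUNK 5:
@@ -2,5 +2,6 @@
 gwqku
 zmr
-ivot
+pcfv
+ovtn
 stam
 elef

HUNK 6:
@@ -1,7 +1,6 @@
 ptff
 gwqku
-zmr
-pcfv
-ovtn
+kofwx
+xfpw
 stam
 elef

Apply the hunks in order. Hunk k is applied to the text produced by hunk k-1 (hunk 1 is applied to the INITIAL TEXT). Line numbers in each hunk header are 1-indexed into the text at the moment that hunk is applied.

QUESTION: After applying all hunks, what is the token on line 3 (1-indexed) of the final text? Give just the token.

Answer: kofwx

Derivation:
Hunk 1: at line 4 remove [pspw] add [doi] -> 7 lines: ptff gwqku iset zckz doi stam elef
Hunk 2: at line 1 remove [iset,zckz,doi] add [oro,qqli] -> 6 lines: ptff gwqku oro qqli stam elef
Hunk 3: at line 2 remove [qqli] add [aqnw,cqbm,ivot] -> 8 lines: ptff gwqku oro aqnw cqbm ivot stam elef
Hunk 4: at line 1 remove [oro,aqnw,cqbm] add [zmr] -> 6 lines: ptff gwqku zmr ivot stam elef
Hunk 5: at line 2 remove [ivot] add [pcfv,ovtn] -> 7 lines: ptff gwqku zmr pcfv ovtn stam elef
Hunk 6: at line 1 remove [zmr,pcfv,ovtn] add [kofwx,xfpw] -> 6 lines: ptff gwqku kofwx xfpw stam elef
Final line 3: kofwx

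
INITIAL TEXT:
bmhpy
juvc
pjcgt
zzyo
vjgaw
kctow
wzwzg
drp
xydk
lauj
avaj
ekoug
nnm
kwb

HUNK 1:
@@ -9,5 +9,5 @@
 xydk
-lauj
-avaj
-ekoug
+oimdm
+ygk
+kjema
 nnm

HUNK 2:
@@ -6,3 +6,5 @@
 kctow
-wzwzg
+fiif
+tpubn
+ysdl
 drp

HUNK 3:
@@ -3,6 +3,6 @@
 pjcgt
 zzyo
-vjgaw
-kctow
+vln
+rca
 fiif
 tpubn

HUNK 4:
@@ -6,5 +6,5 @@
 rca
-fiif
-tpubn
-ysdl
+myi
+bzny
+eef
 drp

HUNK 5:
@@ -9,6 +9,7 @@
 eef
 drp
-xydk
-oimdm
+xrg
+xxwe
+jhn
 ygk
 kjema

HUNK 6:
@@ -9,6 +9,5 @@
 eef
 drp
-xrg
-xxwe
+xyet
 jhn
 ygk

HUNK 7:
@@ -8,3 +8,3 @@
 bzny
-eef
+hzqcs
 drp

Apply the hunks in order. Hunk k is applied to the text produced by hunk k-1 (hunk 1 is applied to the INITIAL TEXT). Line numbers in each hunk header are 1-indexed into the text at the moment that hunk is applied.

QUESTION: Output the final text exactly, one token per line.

Answer: bmhpy
juvc
pjcgt
zzyo
vln
rca
myi
bzny
hzqcs
drp
xyet
jhn
ygk
kjema
nnm
kwb

Derivation:
Hunk 1: at line 9 remove [lauj,avaj,ekoug] add [oimdm,ygk,kjema] -> 14 lines: bmhpy juvc pjcgt zzyo vjgaw kctow wzwzg drp xydk oimdm ygk kjema nnm kwb
Hunk 2: at line 6 remove [wzwzg] add [fiif,tpubn,ysdl] -> 16 lines: bmhpy juvc pjcgt zzyo vjgaw kctow fiif tpubn ysdl drp xydk oimdm ygk kjema nnm kwb
Hunk 3: at line 3 remove [vjgaw,kctow] add [vln,rca] -> 16 lines: bmhpy juvc pjcgt zzyo vln rca fiif tpubn ysdl drp xydk oimdm ygk kjema nnm kwb
Hunk 4: at line 6 remove [fiif,tpubn,ysdl] add [myi,bzny,eef] -> 16 lines: bmhpy juvc pjcgt zzyo vln rca myi bzny eef drp xydk oimdm ygk kjema nnm kwb
Hunk 5: at line 9 remove [xydk,oimdm] add [xrg,xxwe,jhn] -> 17 lines: bmhpy juvc pjcgt zzyo vln rca myi bzny eef drp xrg xxwe jhn ygk kjema nnm kwb
Hunk 6: at line 9 remove [xrg,xxwe] add [xyet] -> 16 lines: bmhpy juvc pjcgt zzyo vln rca myi bzny eef drp xyet jhn ygk kjema nnm kwb
Hunk 7: at line 8 remove [eef] add [hzqcs] -> 16 lines: bmhpy juvc pjcgt zzyo vln rca myi bzny hzqcs drp xyet jhn ygk kjema nnm kwb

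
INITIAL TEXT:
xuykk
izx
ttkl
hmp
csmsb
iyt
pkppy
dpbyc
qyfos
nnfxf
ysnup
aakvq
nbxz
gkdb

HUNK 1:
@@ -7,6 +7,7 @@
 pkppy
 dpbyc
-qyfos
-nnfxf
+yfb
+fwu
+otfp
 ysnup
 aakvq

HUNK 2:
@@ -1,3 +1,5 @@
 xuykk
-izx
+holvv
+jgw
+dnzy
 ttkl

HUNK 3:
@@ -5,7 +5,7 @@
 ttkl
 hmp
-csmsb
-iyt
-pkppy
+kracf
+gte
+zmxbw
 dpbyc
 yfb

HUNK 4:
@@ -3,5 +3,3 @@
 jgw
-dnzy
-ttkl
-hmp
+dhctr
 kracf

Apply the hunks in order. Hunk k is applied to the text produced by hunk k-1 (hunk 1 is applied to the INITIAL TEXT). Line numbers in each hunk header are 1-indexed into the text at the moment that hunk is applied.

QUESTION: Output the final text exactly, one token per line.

Answer: xuykk
holvv
jgw
dhctr
kracf
gte
zmxbw
dpbyc
yfb
fwu
otfp
ysnup
aakvq
nbxz
gkdb

Derivation:
Hunk 1: at line 7 remove [qyfos,nnfxf] add [yfb,fwu,otfp] -> 15 lines: xuykk izx ttkl hmp csmsb iyt pkppy dpbyc yfb fwu otfp ysnup aakvq nbxz gkdb
Hunk 2: at line 1 remove [izx] add [holvv,jgw,dnzy] -> 17 lines: xuykk holvv jgw dnzy ttkl hmp csmsb iyt pkppy dpbyc yfb fwu otfp ysnup aakvq nbxz gkdb
Hunk 3: at line 5 remove [csmsb,iyt,pkppy] add [kracf,gte,zmxbw] -> 17 lines: xuykk holvv jgw dnzy ttkl hmp kracf gte zmxbw dpbyc yfb fwu otfp ysnup aakvq nbxz gkdb
Hunk 4: at line 3 remove [dnzy,ttkl,hmp] add [dhctr] -> 15 lines: xuykk holvv jgw dhctr kracf gte zmxbw dpbyc yfb fwu otfp ysnup aakvq nbxz gkdb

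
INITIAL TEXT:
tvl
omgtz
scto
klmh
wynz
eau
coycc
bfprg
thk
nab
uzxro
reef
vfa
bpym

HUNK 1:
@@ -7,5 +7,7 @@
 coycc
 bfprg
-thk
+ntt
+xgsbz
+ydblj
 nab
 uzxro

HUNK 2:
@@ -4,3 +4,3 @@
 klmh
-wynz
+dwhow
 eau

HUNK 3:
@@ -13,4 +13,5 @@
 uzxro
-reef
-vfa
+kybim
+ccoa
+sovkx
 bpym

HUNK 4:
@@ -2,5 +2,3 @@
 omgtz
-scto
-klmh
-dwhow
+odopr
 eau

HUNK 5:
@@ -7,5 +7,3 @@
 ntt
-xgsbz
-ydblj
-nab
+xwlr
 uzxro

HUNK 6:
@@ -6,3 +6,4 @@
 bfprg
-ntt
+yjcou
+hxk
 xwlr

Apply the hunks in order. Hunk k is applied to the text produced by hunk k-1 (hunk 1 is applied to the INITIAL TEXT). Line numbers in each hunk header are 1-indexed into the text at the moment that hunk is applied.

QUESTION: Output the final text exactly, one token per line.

Answer: tvl
omgtz
odopr
eau
coycc
bfprg
yjcou
hxk
xwlr
uzxro
kybim
ccoa
sovkx
bpym

Derivation:
Hunk 1: at line 7 remove [thk] add [ntt,xgsbz,ydblj] -> 16 lines: tvl omgtz scto klmh wynz eau coycc bfprg ntt xgsbz ydblj nab uzxro reef vfa bpym
Hunk 2: at line 4 remove [wynz] add [dwhow] -> 16 lines: tvl omgtz scto klmh dwhow eau coycc bfprg ntt xgsbz ydblj nab uzxro reef vfa bpym
Hunk 3: at line 13 remove [reef,vfa] add [kybim,ccoa,sovkx] -> 17 lines: tvl omgtz scto klmh dwhow eau coycc bfprg ntt xgsbz ydblj nab uzxro kybim ccoa sovkx bpym
Hunk 4: at line 2 remove [scto,klmh,dwhow] add [odopr] -> 15 lines: tvl omgtz odopr eau coycc bfprg ntt xgsbz ydblj nab uzxro kybim ccoa sovkx bpym
Hunk 5: at line 7 remove [xgsbz,ydblj,nab] add [xwlr] -> 13 lines: tvl omgtz odopr eau coycc bfprg ntt xwlr uzxro kybim ccoa sovkx bpym
Hunk 6: at line 6 remove [ntt] add [yjcou,hxk] -> 14 lines: tvl omgtz odopr eau coycc bfprg yjcou hxk xwlr uzxro kybim ccoa sovkx bpym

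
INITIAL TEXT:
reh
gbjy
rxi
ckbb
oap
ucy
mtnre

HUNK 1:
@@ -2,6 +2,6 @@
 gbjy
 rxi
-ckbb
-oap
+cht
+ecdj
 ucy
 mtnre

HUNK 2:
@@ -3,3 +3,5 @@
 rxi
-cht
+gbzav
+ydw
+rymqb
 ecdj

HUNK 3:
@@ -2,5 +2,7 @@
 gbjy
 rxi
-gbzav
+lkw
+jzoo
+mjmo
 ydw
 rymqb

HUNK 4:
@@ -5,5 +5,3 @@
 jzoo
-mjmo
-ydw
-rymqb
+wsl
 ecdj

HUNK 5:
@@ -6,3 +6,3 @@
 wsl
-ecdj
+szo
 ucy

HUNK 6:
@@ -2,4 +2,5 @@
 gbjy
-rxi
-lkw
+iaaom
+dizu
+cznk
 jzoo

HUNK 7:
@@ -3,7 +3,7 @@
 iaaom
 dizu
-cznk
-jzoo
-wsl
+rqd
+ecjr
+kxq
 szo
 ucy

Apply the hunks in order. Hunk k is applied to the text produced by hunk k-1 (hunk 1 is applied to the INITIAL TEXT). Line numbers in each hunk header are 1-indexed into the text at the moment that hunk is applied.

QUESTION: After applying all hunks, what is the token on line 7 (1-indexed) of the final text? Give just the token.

Hunk 1: at line 2 remove [ckbb,oap] add [cht,ecdj] -> 7 lines: reh gbjy rxi cht ecdj ucy mtnre
Hunk 2: at line 3 remove [cht] add [gbzav,ydw,rymqb] -> 9 lines: reh gbjy rxi gbzav ydw rymqb ecdj ucy mtnre
Hunk 3: at line 2 remove [gbzav] add [lkw,jzoo,mjmo] -> 11 lines: reh gbjy rxi lkw jzoo mjmo ydw rymqb ecdj ucy mtnre
Hunk 4: at line 5 remove [mjmo,ydw,rymqb] add [wsl] -> 9 lines: reh gbjy rxi lkw jzoo wsl ecdj ucy mtnre
Hunk 5: at line 6 remove [ecdj] add [szo] -> 9 lines: reh gbjy rxi lkw jzoo wsl szo ucy mtnre
Hunk 6: at line 2 remove [rxi,lkw] add [iaaom,dizu,cznk] -> 10 lines: reh gbjy iaaom dizu cznk jzoo wsl szo ucy mtnre
Hunk 7: at line 3 remove [cznk,jzoo,wsl] add [rqd,ecjr,kxq] -> 10 lines: reh gbjy iaaom dizu rqd ecjr kxq szo ucy mtnre
Final line 7: kxq

Answer: kxq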